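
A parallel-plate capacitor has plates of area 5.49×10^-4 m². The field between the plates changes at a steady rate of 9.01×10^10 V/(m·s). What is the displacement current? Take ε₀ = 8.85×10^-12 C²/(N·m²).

The displacement current is ε₀ times dΦ_E/dt = ε₀ A dE/dt = (8.85×10^-12)(5.49×10^-4)(9.01×10^10) = 4.38×10^-4 A.

4.38×10^-4 A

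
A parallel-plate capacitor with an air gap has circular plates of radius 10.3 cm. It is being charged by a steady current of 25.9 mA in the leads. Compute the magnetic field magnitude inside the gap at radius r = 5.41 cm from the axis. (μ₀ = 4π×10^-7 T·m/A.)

2.64×10^-8 T

Between the plates the displacement current equals the wire current: I_d = 25.9 mA = 0.0259 A.
An Ampèrian loop of radius r encloses a fraction (r/R)² of I_d. Then B·2πr = μ₀ I_d (r/R)², giving B = μ₀ I_d r/(2πR²) = 2.64×10^-8 T.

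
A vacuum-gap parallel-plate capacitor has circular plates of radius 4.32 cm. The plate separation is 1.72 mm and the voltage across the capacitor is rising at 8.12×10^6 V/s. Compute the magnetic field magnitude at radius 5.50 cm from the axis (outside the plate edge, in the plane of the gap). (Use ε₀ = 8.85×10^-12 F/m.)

8.91×10^-10 T

With E = V/d, dE/dt = 4.721×10^9 V/(m·s) and πR² = 5.863×10^-3 m², giving I_d = ε₀ πR² dE/dt = 2.450×10^-4 A.
For r ≥ R the full I_d is enclosed: B = μ₀ I_d/(2πr) = (4π×10^-7)(2.450×10^-4)/(2π·0.0550) = 8.91×10^-10 T.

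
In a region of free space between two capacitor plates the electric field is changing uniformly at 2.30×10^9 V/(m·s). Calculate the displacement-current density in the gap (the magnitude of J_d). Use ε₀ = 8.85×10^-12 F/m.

0.0204 A/m²

J_d = ε₀ ∂E/∂t, so J_d = 0.0204 A/m².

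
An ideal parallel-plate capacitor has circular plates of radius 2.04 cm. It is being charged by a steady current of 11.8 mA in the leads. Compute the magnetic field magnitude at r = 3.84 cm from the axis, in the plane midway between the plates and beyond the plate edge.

6.15×10^-8 T

Between the plates the displacement current equals the wire current: I_d = 11.8 mA = 0.0118 A.
With r > R the enclosed displacement current is the full I_d; B = μ₀ I_d / (2πr) = 6.15×10^-8 T.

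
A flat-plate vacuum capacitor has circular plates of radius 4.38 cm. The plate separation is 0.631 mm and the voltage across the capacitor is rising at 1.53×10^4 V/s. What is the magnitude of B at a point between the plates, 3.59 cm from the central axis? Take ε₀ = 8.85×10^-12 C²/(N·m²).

I_d = C dV/dt with C = ε₀πR²/d = 8.453×10^-11 F, so I_d = (8.453×10^-11)(1.53×10^4) = 1.293×10^-6 A.
An Ampèrian loop of radius r encloses a fraction (r/R)² of I_d. Then B·2πr = μ₀ I_d (r/R)², giving B = μ₀ I_d r/(2πR²) = 4.84×10^-12 T.

4.84×10^-12 T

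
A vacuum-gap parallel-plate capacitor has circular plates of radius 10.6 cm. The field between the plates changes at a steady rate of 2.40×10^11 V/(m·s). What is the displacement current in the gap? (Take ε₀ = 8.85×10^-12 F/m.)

The displacement current is ε₀ times dΦ_E/dt = ε₀ A dE/dt = (8.85×10^-12)(0.03530)(2.40×10^11) = 0.0750 A.

0.0750 A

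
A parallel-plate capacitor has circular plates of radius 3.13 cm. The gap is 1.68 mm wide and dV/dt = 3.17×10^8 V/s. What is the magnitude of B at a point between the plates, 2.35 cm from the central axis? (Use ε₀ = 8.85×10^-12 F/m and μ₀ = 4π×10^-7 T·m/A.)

With E = V/d, dE/dt = 1.887×10^11 V/(m·s) and πR² = 3.078×10^-3 m², giving I_d = ε₀ πR² dE/dt = 5.140×10^-3 A.
∮B·dl = μ₀ I_d,enc with I_d,enc = I_d r²/R² = 2.897×10^-3 A; so B = μ₀ I_d,enc/(2πr) = 2.47×10^-8 T.

2.47×10^-8 T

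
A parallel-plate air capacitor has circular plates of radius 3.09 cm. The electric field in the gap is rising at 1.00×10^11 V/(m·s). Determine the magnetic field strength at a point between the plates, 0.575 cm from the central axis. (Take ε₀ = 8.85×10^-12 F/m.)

Through the whole plate area (πR² = 3.000×10^-3 m²), I_d = ε₀ πR² dE/dt = 2.655×10^-3 A.
∮B·dl = μ₀ I_d,enc with I_d,enc = I_d r²/R² = 9.194×10^-5 A; so B = μ₀ I_d,enc/(2πr) = 3.20×10^-9 T.

3.20×10^-9 T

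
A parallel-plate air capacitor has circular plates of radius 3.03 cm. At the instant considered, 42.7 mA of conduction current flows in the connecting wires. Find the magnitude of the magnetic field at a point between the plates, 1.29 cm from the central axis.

1.20×10^-7 T

No conduction current crosses the gap, so I_d there equals the 0.0427 A in the leads.
For r < R the Ampère–Maxwell law gives B(2πr) = μ₀ I_d (r²/R²), so B = μ₀ I_d r/(2πR²) = (4π×10^-7)(0.0427)(0.0129)/(2π·0.0303²) = 1.20×10^-7 T.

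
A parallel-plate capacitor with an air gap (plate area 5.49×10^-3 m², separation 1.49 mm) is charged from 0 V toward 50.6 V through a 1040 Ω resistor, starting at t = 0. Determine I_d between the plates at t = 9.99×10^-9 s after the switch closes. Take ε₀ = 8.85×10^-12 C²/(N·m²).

0.0362 A

C = ε₀A/d = (8.85×10^-12)(5.49×10^-3)/(1.49×10^-3) = 3.261×10^-11 F and τ = RC = 3.391×10^-8 s. I_d in the gap equals the RC charging current.
I_d(t) = (V₀/R) e^(−t/τ) = 0.04865 · e^(−0.2946) = 0.0362 A.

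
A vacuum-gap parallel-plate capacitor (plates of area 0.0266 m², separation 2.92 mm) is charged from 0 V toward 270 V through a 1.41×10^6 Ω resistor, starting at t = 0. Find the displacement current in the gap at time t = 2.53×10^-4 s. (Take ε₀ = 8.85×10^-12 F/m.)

2.07×10^-5 A

C = ε₀A/d = (8.85×10^-12)(0.0266)/(2.92×10^-3) = 8.062×10^-11 F, so τ = RC = 1.137×10^-4 s.
The conduction current is I(t) = (V₀/R) e^(−t/τ), and the displacement current between the plates equals it.
t/τ = 2.225; I_d = (270/1.41×10^6) · e^(−2.225) = (1.915×10^-4)(0.1081) = 2.07×10^-5 A.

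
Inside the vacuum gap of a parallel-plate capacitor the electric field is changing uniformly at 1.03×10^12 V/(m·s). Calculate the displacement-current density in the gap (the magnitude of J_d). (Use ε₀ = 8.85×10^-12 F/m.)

The displacement-current density is ε₀ ∂E/∂t = (8.85×10^-12)(1.03×10^12) = 9.12 A/m².

9.12 A/m²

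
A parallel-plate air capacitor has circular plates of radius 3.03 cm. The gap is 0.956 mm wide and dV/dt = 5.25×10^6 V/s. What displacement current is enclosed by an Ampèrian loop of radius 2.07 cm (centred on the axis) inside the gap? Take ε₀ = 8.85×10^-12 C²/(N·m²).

6.54×10^-5 A

dE/dt = (dV/dt)/d = 5.492×10^9 V/(m·s); I_d = ε₀(πR²)(dE/dt) = (8.85×10^-12)(2.884×10^-3)(5.492×10^9) = 1.402×10^-4 A.
Since J_d is uniform, the enclosed fraction is (r/R)² = 0.4667, giving I_d,enc = 6.54×10^-5 A.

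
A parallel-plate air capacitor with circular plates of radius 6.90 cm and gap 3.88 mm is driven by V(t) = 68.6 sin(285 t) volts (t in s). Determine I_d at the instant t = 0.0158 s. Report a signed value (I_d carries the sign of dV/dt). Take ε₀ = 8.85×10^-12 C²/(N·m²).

dE/dt = (V₀ω/d)·cos(ωt) with ωt = 4.503 rad: (68.6)(285)(-0.2079)/(3.88×10^-3) = -1.048×10^6 V/(m·s).
I_d = ε₀ A dE/dt = (8.85×10^-12)(0.01496)(-1.048×10^6) = -1.39×10^-7 A.

-1.39×10^-7 A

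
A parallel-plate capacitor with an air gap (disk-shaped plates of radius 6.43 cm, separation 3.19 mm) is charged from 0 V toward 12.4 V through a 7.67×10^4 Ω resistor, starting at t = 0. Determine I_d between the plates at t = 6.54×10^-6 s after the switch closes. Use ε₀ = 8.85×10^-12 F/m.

1.52×10^-5 A

C = ε₀A/d = (8.85×10^-12)(0.01299)/(3.19×10^-3) = 3.604×10^-11 F, so τ = RC = 2.764×10^-6 s.
The conduction current is I(t) = (V₀/R) e^(−t/τ), and the displacement current between the plates equals it.
t/τ = 2.366; I_d = (12.4/7.67×10^4) · e^(−2.366) = (1.617×10^-4)(0.09386) = 1.52×10^-5 A.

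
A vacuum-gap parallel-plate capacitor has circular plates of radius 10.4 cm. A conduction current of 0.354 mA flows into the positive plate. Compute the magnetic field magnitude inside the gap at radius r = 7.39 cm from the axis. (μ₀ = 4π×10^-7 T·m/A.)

4.84×10^-10 T

By continuity the displacement current in the gap matches the conduction current: I_d = 3.54×10^-4 A.
An Ampèrian loop of radius r encloses a fraction (r/R)² of I_d. Then B·2πr = μ₀ I_d (r/R)², giving B = μ₀ I_d r/(2πR²) = 4.84×10^-10 T.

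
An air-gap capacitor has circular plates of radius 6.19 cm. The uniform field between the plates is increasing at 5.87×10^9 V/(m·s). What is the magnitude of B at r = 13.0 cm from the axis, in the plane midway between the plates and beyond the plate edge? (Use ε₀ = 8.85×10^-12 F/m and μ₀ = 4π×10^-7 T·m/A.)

9.62×10^-10 T

Total displacement current: I_d = ε₀(πR²)(dE/dt) = (8.85×10^-12)(0.01204)(5.87×10^9) = 6.255×10^-4 A.
Outside the plates the loop encloses all of I_d, so B·2πr = μ₀ I_d and B = 9.62×10^-10 T.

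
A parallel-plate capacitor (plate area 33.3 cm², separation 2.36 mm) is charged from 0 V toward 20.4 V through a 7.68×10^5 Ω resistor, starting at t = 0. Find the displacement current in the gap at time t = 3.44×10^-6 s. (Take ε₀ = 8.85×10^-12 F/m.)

1.86×10^-5 A

With C = ε₀A/d = (8.85×10^-12)(3.33×10^-3)/(2.36×10^-3) = 1.249×10^-11 F, the time constant is τ = RC = 9.592×10^-6 s, so t/τ = 0.3586 and e^(−t/τ) = 0.6987.
I_d = I_cond = (V₀/R) e^(−t/τ) = (2.656×10^-5)(0.6987) = 1.86×10^-5 A.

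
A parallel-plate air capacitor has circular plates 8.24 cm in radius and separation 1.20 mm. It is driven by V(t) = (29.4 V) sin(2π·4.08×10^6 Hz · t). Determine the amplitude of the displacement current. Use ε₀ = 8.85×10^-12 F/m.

The displacement current equals the conduction current C dV/dt, which peaks at C V₀ ω.
With C = ε₀A/d = (8.85×10^-12)(0.02133)/(1.20×10^-3) = 1.573×10^-10 F and ω = 2πf = 2.564×10^7 rad/s, I_d,max = (1.573×10^-10)(29.4)(2.564×10^7) = 0.119 A.

0.119 A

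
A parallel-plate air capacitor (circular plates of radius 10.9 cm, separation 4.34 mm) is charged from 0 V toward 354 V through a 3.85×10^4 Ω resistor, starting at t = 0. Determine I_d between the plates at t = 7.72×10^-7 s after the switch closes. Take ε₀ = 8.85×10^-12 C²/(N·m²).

7.07×10^-3 A

With C = ε₀A/d = (8.85×10^-12)(0.03733)/(4.34×10^-3) = 7.612×10^-11 F, the time constant is τ = RC = 2.931×10^-6 s, so t/τ = 0.2634 and e^(−t/τ) = 0.7684.
I_d = I_cond = (V₀/R) e^(−t/τ) = (9.195×10^-3)(0.7684) = 7.07×10^-3 A.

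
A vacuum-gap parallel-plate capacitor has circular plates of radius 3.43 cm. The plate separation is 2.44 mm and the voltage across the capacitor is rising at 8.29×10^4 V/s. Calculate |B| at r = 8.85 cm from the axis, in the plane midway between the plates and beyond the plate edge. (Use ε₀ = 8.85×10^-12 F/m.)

2.51×10^-12 T

With E = V/d, dE/dt = 3.398×10^7 V/(m·s) and πR² = 3.696×10^-3 m², giving I_d = ε₀ πR² dE/dt = 1.111×10^-6 A.
Outside the plates the loop encloses all of I_d, so B·2πr = μ₀ I_d and B = 2.51×10^-12 T.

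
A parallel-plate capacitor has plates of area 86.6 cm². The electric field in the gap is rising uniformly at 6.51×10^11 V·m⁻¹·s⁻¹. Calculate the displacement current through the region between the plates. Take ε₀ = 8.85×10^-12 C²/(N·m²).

I_d = ε₀ A (dE/dt) = (8.85×10^-12)(8.66×10^-3 m²)(6.51×10^11) = 0.0499 A.

0.0499 A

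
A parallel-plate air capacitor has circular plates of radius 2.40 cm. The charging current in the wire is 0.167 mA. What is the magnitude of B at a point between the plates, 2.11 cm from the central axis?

1.22×10^-9 T

Between the plates the displacement current equals the wire current: I_d = 0.167 mA = 1.67×10^-4 A.
∮B·dl = μ₀ I_d,enc with I_d,enc = I_d r²/R² = 1.291×10^-4 A; so B = μ₀ I_d,enc/(2πr) = 1.22×10^-9 T.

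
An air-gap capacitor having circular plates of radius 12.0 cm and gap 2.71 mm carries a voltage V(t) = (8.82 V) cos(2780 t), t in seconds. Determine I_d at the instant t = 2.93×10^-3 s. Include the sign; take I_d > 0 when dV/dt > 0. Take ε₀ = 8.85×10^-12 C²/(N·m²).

-3.47×10^-6 A

dV/dt = (8.82)(2780)·−sin(8.1454) = -2.349×10^4 V/s.
I_d = C dV/dt with C = ε₀A/d = (8.85×10^-12)(0.04524)/(2.71×10^-3) = 1.477×10^-10 F, so I_d = (1.477×10^-10)(-2.349×10^4) = -3.47×10^-6 A.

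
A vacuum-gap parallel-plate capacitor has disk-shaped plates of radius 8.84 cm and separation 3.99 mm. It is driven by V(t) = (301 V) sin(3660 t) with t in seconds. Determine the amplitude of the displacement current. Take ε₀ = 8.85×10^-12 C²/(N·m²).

6.00×10^-5 A

(dE/dt)_max = V₀ω/d = 2.761×10^8 V/(m·s); ω = 3660 rad/s.
I_d,max = ε₀ A (dE/dt)_max = (8.85×10^-12)(0.02455)(2.761×10^8) = 6.00×10^-5 A.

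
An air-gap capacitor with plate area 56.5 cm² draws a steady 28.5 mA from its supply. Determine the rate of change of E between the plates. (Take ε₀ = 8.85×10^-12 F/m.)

Charge continuity gives I_d = I = 0.0285 A between the plates.
Then dE/dt = I_d/(ε₀A) = 5.70×10^11 V/(m·s).

5.70×10^11 V/(m·s)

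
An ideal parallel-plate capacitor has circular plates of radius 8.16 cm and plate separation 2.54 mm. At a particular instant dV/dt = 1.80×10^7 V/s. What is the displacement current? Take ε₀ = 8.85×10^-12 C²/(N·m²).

E = V/d so dE/dt = (dV/dt)/d = 7.087×10^9 V/(m·s), and I_d = ε₀ A dE/dt = (8.85×10^-12)(0.02092)(7.087×10^9) = 1.31×10^-3 A.

1.31×10^-3 A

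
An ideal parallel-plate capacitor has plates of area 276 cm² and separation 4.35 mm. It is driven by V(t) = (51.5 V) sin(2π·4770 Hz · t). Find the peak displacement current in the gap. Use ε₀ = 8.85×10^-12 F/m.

8.67×10^-5 A

(dE/dt)_max = V₀ω/d = 3.548×10^8 V/(m·s); ω = 2πf = 2.997×10^4 rad/s.
I_d,max = ε₀ A (dE/dt)_max = (8.85×10^-12)(0.0276)(3.548×10^8) = 8.67×10^-5 A.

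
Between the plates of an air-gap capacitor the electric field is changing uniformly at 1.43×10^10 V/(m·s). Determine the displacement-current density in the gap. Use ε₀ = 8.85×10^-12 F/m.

0.127 A/m²

J_d = ε₀ ∂E/∂t, so J_d = 0.127 A/m².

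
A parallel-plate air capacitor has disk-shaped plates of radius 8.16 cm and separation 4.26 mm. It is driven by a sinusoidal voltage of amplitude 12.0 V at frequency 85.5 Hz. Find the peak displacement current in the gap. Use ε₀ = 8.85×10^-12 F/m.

2.80×10^-7 A

C = ε₀A/d = (8.85×10^-12)(0.02092)/(4.26×10^-3) = 4.346×10^-11 F; ω = 2πf = 537.2 rad/s.
I_d = C dV/dt, so |I_d|_max = C V₀ ω = (4.346×10^-11)(12.0)(537.2) = 2.80×10^-7 A.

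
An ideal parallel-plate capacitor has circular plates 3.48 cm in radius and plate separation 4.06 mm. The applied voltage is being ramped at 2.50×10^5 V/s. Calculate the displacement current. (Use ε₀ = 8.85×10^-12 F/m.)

2.07×10^-6 A

The field between the plates is E = V/d, so dE/dt = (2.50×10^5)/(4.06×10^-3 m) = 6.158×10^7 V/(m·s).
I_d = ε₀ A (dE/dt) = (8.85×10^-12)(3.805×10^-3)(6.158×10^7) = 2.07×10^-6 A.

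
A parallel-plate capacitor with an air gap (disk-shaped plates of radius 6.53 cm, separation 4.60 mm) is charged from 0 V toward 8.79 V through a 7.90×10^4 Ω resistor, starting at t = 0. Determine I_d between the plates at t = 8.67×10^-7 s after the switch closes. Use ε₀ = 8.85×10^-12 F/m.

C = ε₀A/d = (8.85×10^-12)(0.01340)/(4.60×10^-3) = 2.578×10^-11 F and τ = RC = 2.037×10^-6 s. I_d in the gap equals the RC charging current.
I_d(t) = (V₀/R) e^(−t/τ) = 1.113×10^-4 · e^(−0.4256) = 7.27×10^-5 A.

7.27×10^-5 A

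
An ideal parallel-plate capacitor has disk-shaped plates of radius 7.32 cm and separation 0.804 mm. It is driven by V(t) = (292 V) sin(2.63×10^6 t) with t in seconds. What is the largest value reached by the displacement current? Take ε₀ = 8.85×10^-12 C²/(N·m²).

0.142 A

(dE/dt)_max = V₀ω/d = 9.552×10^11 V/(m·s); ω = 2.63×10^6 rad/s.
I_d,max = ε₀ A (dE/dt)_max = (8.85×10^-12)(0.01683)(9.552×10^11) = 0.142 A.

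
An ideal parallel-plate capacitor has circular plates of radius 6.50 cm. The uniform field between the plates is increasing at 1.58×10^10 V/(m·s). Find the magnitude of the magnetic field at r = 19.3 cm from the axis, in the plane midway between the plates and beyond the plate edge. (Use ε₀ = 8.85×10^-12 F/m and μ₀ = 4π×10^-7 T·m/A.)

1.92×10^-9 T

I_d = ε₀ dΦ_E/dt = ε₀ πR² (dE/dt) = (8.85×10^-12)(0.01327)(1.58×10^10) = 1.856×10^-3 A through the full plate area.
With r > R the enclosed displacement current is the full I_d; B = μ₀ I_d / (2πr) = 1.92×10^-9 T.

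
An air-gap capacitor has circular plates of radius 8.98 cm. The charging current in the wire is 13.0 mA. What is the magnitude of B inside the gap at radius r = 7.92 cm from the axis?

2.55×10^-8 T

Between the plates the displacement current equals the wire current: I_d = 13.0 mA = 0.0130 A.
∮B·dl = μ₀ I_d,enc with I_d,enc = I_d r²/R² = 0.01011 A; so B = μ₀ I_d,enc/(2πr) = 2.55×10^-8 T.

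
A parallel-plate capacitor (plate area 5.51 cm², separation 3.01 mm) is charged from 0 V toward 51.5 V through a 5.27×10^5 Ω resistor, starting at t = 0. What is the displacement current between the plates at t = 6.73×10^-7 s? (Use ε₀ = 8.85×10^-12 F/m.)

C = ε₀A/d = (8.85×10^-12)(5.51×10^-4)/(3.01×10^-3) = 1.620×10^-12 F, so τ = RC = 8.537×10^-7 s.
The conduction current is I(t) = (V₀/R) e^(−t/τ), and the displacement current between the plates equals it.
t/τ = 0.7883; I_d = (51.5/5.27×10^5) · e^(−0.7883) = (9.772×10^-5)(0.4546) = 4.44×10^-5 A.

4.44×10^-5 A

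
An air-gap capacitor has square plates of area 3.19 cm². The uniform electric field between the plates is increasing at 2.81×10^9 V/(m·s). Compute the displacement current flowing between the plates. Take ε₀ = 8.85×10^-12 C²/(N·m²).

7.93×10^-6 A

I_d = ε₀ A (dE/dt) = (8.85×10^-12)(3.19×10^-4 m²)(2.81×10^9) = 7.93×10^-6 A.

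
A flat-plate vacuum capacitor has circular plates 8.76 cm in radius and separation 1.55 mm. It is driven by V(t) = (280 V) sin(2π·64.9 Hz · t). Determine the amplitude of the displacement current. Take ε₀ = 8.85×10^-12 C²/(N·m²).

C = ε₀A/d = (8.85×10^-12)(0.02411)/(1.55×10^-3) = 1.377×10^-10 F; ω = 2πf = 407.8 rad/s.
I_d = C dV/dt, so |I_d|_max = C V₀ ω = (1.377×10^-10)(280)(407.8) = 1.57×10^-5 A.

1.57×10^-5 A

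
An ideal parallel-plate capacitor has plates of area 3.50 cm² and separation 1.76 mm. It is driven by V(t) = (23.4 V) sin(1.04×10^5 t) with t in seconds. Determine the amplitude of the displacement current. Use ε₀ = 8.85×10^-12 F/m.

C = ε₀A/d = (8.85×10^-12)(3.50×10^-4)/(1.76×10^-3) = 1.760×10^-12 F; ω = 1.04×10^5 rad/s.
I_d = C dV/dt, so |I_d|_max = C V₀ ω = (1.760×10^-12)(23.4)(1.04×10^5) = 4.28×10^-6 A.

4.28×10^-6 A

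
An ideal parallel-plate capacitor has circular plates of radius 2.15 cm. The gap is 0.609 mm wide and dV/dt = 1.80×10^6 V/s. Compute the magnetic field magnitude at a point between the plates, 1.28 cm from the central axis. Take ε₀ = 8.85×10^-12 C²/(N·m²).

2.10×10^-10 T

I_d = C dV/dt with C = ε₀πR²/d = 2.110×10^-11 F, so I_d = (2.110×10^-11)(1.80×10^6) = 3.798×10^-5 A.
∮B·dl = μ₀ I_d,enc with I_d,enc = I_d r²/R² = 1.346×10^-5 A; so B = μ₀ I_d,enc/(2πr) = 2.10×10^-10 T.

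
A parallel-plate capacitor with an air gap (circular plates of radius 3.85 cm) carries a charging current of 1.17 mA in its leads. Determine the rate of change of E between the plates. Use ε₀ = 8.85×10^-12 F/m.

Charge continuity gives I_d = I = 1.17×10^-3 A between the plates.
Then dE/dt = I_d/(ε₀A) = 2.84×10^10 V/(m·s).

2.84×10^10 V/(m·s)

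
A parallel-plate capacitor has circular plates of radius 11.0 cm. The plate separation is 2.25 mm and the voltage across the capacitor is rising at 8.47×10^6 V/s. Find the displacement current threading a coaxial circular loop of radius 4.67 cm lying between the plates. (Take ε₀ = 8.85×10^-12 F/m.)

2.28×10^-4 A

I_d = C dV/dt with C = ε₀πR²/d = 1.495×10^-10 F, so I_d = (1.495×10^-10)(8.47×10^6) = 1.266×10^-3 A.
The field is uniform, so I_d,enc = I_d (r/R)² = (1.266×10^-3)(4.67/11.0)² = 2.28×10^-4 A.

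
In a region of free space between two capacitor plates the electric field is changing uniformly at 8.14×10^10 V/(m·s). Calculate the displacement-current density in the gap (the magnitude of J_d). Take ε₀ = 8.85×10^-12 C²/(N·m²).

0.720 A/m²

The displacement-current density is ε₀ ∂E/∂t = (8.85×10^-12)(8.14×10^10) = 0.720 A/m².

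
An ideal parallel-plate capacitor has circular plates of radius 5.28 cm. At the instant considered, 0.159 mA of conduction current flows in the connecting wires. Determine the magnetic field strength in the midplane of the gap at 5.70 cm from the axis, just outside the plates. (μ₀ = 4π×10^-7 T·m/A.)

Between the plates the displacement current equals the wire current: I_d = 0.159 mA = 1.59×10^-4 A.
For r ≥ R the full I_d is enclosed: B = μ₀ I_d/(2πr) = (4π×10^-7)(1.59×10^-4)/(2π·0.0570) = 5.58×10^-10 T.

5.58×10^-10 T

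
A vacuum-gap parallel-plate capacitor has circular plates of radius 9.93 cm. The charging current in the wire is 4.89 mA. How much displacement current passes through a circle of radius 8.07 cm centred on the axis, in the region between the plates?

3.23×10^-3 A

Between the plates the displacement current equals the wire current: I_d = 4.89 mA = 4.89×10^-3 A.
Through an area πr² the displacement current is I_d·(πr²/πR²) = I_d (r/R)² = 3.23×10^-3 A.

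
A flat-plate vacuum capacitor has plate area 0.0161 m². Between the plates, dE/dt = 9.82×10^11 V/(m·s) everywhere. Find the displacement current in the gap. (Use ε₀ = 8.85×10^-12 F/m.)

With a uniform field, Φ_E = EA, so I_d = ε₀ A dE/dt = 0.140 A.

0.140 A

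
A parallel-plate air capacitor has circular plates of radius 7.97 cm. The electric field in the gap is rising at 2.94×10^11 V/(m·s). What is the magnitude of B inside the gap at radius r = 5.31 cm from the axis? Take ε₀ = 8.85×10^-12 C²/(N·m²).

Total displacement current: I_d = ε₀(πR²)(dE/dt) = (8.85×10^-12)(0.01996)(2.94×10^11) = 0.05193 A.
For r < R the Ampère–Maxwell law gives B(2πr) = μ₀ I_d (r²/R²), so B = μ₀ I_d r/(2πR²) = (4π×10^-7)(0.05193)(0.0531)/(2π·0.0797²) = 8.68×10^-8 T.

8.68×10^-8 T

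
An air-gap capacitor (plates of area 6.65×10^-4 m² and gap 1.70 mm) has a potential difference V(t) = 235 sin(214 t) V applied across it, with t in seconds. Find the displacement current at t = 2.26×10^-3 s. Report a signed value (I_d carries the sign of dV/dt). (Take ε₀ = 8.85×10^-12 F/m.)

1.54×10^-7 A

dV/dt = (235)(214)·cos(0.48364) = 4.452×10^4 V/s.
I_d = C dV/dt with C = ε₀A/d = (8.85×10^-12)(6.65×10^-4)/(1.70×10^-3) = 3.462×10^-12 F, so I_d = (3.462×10^-12)(4.452×10^4) = 1.54×10^-7 A.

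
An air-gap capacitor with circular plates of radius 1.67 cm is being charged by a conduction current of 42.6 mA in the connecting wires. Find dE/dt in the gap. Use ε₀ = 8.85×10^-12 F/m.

The displacement current between the plates equals the conduction current, I_d = 42.6 mA.
Inverting I_d = ε₀ A dE/dt gives dE/dt = 0.0426 / (8.85×10^-12 · 8.762×10^-4) = 5.49×10^12 V/(m·s).

5.49×10^12 V/(m·s)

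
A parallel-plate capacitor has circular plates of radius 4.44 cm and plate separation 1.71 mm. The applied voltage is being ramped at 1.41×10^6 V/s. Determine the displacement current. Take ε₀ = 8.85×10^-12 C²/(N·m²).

4.52×10^-5 A

The displacement current equals the charging current C dV/dt. With C = ε₀A/d = (8.85×10^-12)(6.193×10^-3)/(1.71×10^-3) = 3.205×10^-11 F, I_d = (3.205×10^-11)(1.41×10^6) = 4.52×10^-5 A.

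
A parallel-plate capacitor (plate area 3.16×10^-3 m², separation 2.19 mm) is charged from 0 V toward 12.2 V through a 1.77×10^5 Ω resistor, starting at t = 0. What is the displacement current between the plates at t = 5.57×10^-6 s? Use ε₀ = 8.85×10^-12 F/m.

5.86×10^-6 A

C = ε₀A/d = (8.85×10^-12)(3.16×10^-3)/(2.19×10^-3) = 1.277×10^-11 F and τ = RC = 2.260×10^-6 s. I_d in the gap equals the RC charging current.
I_d(t) = (V₀/R) e^(−t/τ) = 6.893×10^-5 · e^(−2.465) = 5.86×10^-6 A.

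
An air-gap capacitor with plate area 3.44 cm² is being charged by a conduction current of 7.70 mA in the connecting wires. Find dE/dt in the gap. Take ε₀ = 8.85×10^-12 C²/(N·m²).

2.53×10^12 V/(m·s)

Charge continuity gives I_d = I = 7.70×10^-3 A between the plates.
Inverting I_d = ε₀ A dE/dt gives dE/dt = 7.70×10^-3 / (8.85×10^-12 · 3.44×10^-4) = 2.53×10^12 V/(m·s).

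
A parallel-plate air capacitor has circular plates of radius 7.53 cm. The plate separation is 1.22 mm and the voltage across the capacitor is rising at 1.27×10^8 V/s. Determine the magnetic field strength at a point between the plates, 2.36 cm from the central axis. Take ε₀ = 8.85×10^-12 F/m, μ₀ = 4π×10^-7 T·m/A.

1.37×10^-8 T

I_d = C dV/dt with C = ε₀πR²/d = 1.292×10^-10 F, so I_d = (1.292×10^-10)(1.27×10^8) = 0.01641 A.
An Ampèrian loop of radius r encloses a fraction (r/R)² of I_d. Then B·2πr = μ₀ I_d (r/R)², giving B = μ₀ I_d r/(2πR²) = 1.37×10^-8 T.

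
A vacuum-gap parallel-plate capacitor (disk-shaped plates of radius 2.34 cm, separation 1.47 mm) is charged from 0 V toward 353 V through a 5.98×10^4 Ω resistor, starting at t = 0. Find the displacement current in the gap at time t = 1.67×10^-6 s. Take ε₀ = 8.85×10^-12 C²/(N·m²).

With C = ε₀A/d = (8.85×10^-12)(1.720×10^-3)/(1.47×10^-3) = 1.036×10^-11 F, the time constant is τ = RC = 6.195×10^-7 s, so t/τ = 2.696 and e^(−t/τ) = 0.06747.
I_d = I_cond = (V₀/R) e^(−t/τ) = (5.903×10^-3)(0.06747) = 3.98×10^-4 A.

3.98×10^-4 A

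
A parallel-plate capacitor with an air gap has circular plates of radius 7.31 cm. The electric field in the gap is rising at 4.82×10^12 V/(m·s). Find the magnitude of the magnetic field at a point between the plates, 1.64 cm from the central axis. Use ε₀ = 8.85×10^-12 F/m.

4.40×10^-7 T

Through the whole plate area (πR² = 0.01679 m²), I_d = ε₀ πR² dE/dt = 0.7162 A.
∮B·dl = μ₀ I_d,enc with I_d,enc = I_d r²/R² = 0.03605 A; so B = μ₀ I_d,enc/(2πr) = 4.40×10^-7 T.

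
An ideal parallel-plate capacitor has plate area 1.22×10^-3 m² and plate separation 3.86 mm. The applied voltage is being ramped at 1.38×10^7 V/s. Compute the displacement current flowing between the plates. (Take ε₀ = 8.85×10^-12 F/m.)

3.86×10^-5 A

E = V/d so dE/dt = (dV/dt)/d = 3.575×10^9 V/(m·s), and I_d = ε₀ A dE/dt = (8.85×10^-12)(1.22×10^-3)(3.575×10^9) = 3.86×10^-5 A.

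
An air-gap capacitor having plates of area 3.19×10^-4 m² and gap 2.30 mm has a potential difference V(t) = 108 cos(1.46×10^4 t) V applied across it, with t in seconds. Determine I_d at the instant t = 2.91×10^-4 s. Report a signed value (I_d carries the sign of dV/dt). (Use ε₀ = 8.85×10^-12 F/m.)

1.73×10^-6 A

dV/dt = (108)(1.46×10^4)·−sin(4.2486) = 1.410×10^6 V/s.
I_d = C dV/dt with C = ε₀A/d = (8.85×10^-12)(3.19×10^-4)/(2.30×10^-3) = 1.227×10^-12 F, so I_d = (1.227×10^-12)(1.410×10^6) = 1.73×10^-6 A.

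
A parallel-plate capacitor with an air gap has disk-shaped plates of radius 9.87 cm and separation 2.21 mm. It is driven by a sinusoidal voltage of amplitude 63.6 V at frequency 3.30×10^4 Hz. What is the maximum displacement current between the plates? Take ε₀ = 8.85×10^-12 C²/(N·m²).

(dE/dt)_max = V₀ω/d = 5.966×10^9 V/(m·s); ω = 2πf = 2.073×10^5 rad/s.
I_d,max = ε₀ A (dE/dt)_max = (8.85×10^-12)(0.03060)(5.966×10^9) = 1.62×10^-3 A.

1.62×10^-3 A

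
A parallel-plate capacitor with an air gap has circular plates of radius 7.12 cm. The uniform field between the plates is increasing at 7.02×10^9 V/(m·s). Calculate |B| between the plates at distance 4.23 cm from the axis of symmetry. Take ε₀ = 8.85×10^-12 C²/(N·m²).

1.65×10^-9 T

Through the whole plate area (πR² = 0.01593 m²), I_d = ε₀ πR² dE/dt = 9.897×10^-4 A.
An Ampèrian loop of radius r encloses a fraction (r/R)² of I_d. Then B·2πr = μ₀ I_d (r/R)², giving B = μ₀ I_d r/(2πR²) = 1.65×10^-9 T.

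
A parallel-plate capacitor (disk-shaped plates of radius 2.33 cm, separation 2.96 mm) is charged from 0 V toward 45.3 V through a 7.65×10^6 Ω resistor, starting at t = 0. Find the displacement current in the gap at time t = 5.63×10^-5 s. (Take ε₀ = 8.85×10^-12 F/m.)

C = ε₀A/d = (8.85×10^-12)(1.706×10^-3)/(2.96×10^-3) = 5.101×10^-12 F and τ = RC = 3.902×10^-5 s. I_d in the gap equals the RC charging current.
I_d(t) = (V₀/R) e^(−t/τ) = 5.922×10^-6 · e^(−1.443) = 1.40×10^-6 A.

1.40×10^-6 A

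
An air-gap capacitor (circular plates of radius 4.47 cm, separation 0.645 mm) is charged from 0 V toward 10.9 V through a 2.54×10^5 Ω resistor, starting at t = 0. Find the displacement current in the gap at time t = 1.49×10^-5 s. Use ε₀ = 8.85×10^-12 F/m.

2.17×10^-5 A

With C = ε₀A/d = (8.85×10^-12)(6.277×10^-3)/(6.45×10^-4) = 8.613×10^-11 F, the time constant is τ = RC = 2.188×10^-5 s, so t/τ = 0.6810 and e^(−t/τ) = 0.5061.
I_d = I_cond = (V₀/R) e^(−t/τ) = (4.291×10^-5)(0.5061) = 2.17×10^-5 A.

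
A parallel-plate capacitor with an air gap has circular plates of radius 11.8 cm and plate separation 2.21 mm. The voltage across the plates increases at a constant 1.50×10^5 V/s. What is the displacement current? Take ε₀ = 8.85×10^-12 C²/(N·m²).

The field between the plates is E = V/d, so dE/dt = (1.50×10^5)/(2.21×10^-3 m) = 6.787×10^7 V/(m·s).
I_d = ε₀ A (dE/dt) = (8.85×10^-12)(0.04374)(6.787×10^7) = 2.63×10^-5 A.

2.63×10^-5 A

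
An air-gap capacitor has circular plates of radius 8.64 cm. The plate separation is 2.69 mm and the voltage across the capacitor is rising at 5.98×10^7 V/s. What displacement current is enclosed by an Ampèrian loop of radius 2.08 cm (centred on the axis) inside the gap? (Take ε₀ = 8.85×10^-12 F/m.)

2.67×10^-4 A

dE/dt = (dV/dt)/d = 2.223×10^10 V/(m·s); I_d = ε₀(πR²)(dE/dt) = (8.85×10^-12)(0.02345)(2.223×10^10) = 4.613×10^-3 A.
The field is uniform, so I_d,enc = I_d (r/R)² = (4.613×10^-3)(2.08/8.64)² = 2.67×10^-4 A.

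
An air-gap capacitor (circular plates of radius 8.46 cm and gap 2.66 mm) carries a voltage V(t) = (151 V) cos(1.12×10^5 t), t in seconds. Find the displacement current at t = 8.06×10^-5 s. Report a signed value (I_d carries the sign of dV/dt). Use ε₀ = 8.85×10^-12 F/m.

C = ε₀A/d = (8.85×10^-12)(0.02248)/(2.66×10^-3) = 7.479×10^-11 F. dV/dt = V₀ω·−sin(ωt); at ωt = 9.0272 rad this factor is -0.3872.
I_d = C dV/dt = (7.479×10^-11)(151)(1.12×10^5)(-0.3872) = -4.90×10^-4 A.

-4.90×10^-4 A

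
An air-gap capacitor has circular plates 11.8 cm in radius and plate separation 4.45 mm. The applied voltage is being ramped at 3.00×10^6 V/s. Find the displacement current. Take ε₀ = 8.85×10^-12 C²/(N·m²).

2.61×10^-4 A

The displacement current equals the charging current C dV/dt. With C = ε₀A/d = (8.85×10^-12)(0.04374)/(4.45×10^-3) = 8.699×10^-11 F, I_d = (8.699×10^-11)(3.00×10^6) = 2.61×10^-4 A.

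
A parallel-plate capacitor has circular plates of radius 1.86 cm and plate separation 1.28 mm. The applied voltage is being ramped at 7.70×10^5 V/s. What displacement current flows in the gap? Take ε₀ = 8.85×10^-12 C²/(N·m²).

5.79×10^-6 A

E = V/d so dE/dt = (dV/dt)/d = 6.016×10^8 V/(m·s), and I_d = ε₀ A dE/dt = (8.85×10^-12)(1.087×10^-3)(6.016×10^8) = 5.79×10^-6 A.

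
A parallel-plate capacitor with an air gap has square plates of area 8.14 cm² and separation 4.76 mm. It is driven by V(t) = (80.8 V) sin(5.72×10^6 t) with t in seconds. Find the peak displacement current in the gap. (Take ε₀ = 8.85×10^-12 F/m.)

6.99×10^-4 A

The displacement current equals the conduction current C dV/dt, which peaks at C V₀ ω.
With C = ε₀A/d = (8.85×10^-12)(8.14×10^-4)/(4.76×10^-3) = 1.513×10^-12 F and ω = 5.72×10^6 rad/s, I_d,max = (1.513×10^-12)(80.8)(5.72×10^6) = 6.99×10^-4 A.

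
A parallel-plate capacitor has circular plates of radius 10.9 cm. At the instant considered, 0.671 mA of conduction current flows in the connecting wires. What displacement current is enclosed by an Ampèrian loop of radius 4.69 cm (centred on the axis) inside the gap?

No conduction current crosses the gap, so I_d there equals the 6.71×10^-4 A in the leads.
Since J_d is uniform, the enclosed fraction is (r/R)² = 0.1851, giving I_d,enc = 1.24×10^-4 A.

1.24×10^-4 A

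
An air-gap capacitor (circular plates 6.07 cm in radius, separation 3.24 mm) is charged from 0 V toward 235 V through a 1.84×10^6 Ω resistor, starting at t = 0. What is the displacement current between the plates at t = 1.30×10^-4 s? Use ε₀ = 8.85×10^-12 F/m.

C = ε₀A/d = (8.85×10^-12)(0.01158)/(3.24×10^-3) = 3.163×10^-11 F and τ = RC = 5.820×10^-5 s. I_d in the gap equals the RC charging current.
I_d(t) = (V₀/R) e^(−t/τ) = 1.277×10^-4 · e^(−2.234) = 1.37×10^-5 A.

1.37×10^-5 A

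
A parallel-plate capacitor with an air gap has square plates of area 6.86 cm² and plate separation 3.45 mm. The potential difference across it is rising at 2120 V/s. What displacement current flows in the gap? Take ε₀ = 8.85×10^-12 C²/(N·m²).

The displacement current equals the charging current C dV/dt. With C = ε₀A/d = (8.85×10^-12)(6.86×10^-4)/(3.45×10^-3) = 1.760×10^-12 F, I_d = (1.760×10^-12)(2120) = 3.73×10^-9 A.

3.73×10^-9 A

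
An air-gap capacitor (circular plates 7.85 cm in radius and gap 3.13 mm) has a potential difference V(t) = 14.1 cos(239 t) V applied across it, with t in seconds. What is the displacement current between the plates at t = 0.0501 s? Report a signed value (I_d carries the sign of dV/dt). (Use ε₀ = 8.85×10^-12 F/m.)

1.03×10^-7 A

dV/dt = (14.1)(239)·−sin(11.9739) = 1882 V/s.
I_d = C dV/dt with C = ε₀A/d = (8.85×10^-12)(0.01936)/(3.13×10^-3) = 5.474×10^-11 F, so I_d = (5.474×10^-11)(1882) = 1.03×10^-7 A.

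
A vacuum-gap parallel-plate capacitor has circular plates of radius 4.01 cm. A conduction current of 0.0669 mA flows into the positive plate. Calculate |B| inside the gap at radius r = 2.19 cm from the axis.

1.82×10^-10 T

No conduction current crosses the gap, so I_d there equals the 6.69×10^-5 A in the leads.
An Ampèrian loop of radius r encloses a fraction (r/R)² of I_d. Then B·2πr = μ₀ I_d (r/R)², giving B = μ₀ I_d r/(2πR²) = 1.82×10^-10 T.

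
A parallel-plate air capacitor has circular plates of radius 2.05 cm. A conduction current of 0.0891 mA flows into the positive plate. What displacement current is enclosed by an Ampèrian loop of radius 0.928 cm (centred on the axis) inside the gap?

No conduction current crosses the gap, so I_d there equals the 8.91×10^-5 A in the leads.
Through an area πr² the displacement current is I_d·(πr²/πR²) = I_d (r/R)² = 1.83×10^-5 A.

1.83×10^-5 A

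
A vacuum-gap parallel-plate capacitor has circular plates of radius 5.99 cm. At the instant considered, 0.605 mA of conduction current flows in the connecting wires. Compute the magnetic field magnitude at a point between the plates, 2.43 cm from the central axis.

By continuity the displacement current in the gap matches the conduction current: I_d = 6.05×10^-4 A.
For r < R the Ampère–Maxwell law gives B(2πr) = μ₀ I_d (r²/R²), so B = μ₀ I_d r/(2πR²) = (4π×10^-7)(6.05×10^-4)(0.0243)/(2π·0.0599²) = 8.19×10^-10 T.

8.19×10^-10 T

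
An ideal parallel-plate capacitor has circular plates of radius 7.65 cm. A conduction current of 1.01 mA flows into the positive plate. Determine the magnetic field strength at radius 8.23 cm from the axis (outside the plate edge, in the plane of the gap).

No conduction current crosses the gap, so I_d there equals the 1.01×10^-3 A in the leads.
With r > R the enclosed displacement current is the full I_d; B = μ₀ I_d / (2πr) = 2.45×10^-9 T.

2.45×10^-9 T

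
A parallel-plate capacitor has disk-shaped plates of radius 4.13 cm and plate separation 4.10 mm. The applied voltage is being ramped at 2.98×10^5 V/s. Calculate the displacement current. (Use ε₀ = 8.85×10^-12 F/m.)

C = ε₀A/d = (8.85×10^-12)(5.359×10^-3)/(4.10×10^-3) = 1.157×10^-11 F.
I_d = C dV/dt = (1.157×10^-11)(2.98×10^5) = 3.45×10^-6 A.

3.45×10^-6 A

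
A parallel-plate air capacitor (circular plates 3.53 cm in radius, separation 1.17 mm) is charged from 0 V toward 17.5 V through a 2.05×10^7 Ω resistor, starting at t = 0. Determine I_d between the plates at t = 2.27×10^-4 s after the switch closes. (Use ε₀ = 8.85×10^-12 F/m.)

C = ε₀A/d = (8.85×10^-12)(3.915×10^-3)/(1.17×10^-3) = 2.961×10^-11 F, so τ = RC = 6.070×10^-4 s.
The conduction current is I(t) = (V₀/R) e^(−t/τ), and the displacement current between the plates equals it.
t/τ = 0.3740; I_d = (17.5/2.05×10^7) · e^(−0.3740) = (8.537×10^-7)(0.6880) = 5.87×10^-7 A.

5.87×10^-7 A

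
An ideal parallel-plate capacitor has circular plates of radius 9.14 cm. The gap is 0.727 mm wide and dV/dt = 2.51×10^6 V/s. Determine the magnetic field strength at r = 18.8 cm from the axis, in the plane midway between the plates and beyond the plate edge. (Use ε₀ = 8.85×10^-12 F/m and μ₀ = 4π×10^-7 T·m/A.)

8.53×10^-10 T

I_d = C dV/dt with C = ε₀πR²/d = 3.194×10^-10 F, so I_d = (3.194×10^-10)(2.51×10^6) = 8.017×10^-4 A.
For r ≥ R the full I_d is enclosed: B = μ₀ I_d/(2πr) = (4π×10^-7)(8.017×10^-4)/(2π·0.188) = 8.53×10^-10 T.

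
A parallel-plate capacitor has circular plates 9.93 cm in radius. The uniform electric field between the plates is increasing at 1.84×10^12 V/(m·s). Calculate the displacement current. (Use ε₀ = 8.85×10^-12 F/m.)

The displacement current is ε₀ times dΦ_E/dt = ε₀ A dE/dt = (8.85×10^-12)(0.03098)(1.84×10^12) = 0.504 A.

0.504 A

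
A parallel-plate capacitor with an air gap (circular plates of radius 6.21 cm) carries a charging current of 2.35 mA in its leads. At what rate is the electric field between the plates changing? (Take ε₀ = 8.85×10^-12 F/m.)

The displacement current between the plates equals the conduction current, I_d = 2.35 mA.
Inverting I_d = ε₀ A dE/dt gives dE/dt = 2.35×10^-3 / (8.85×10^-12 · 0.01212) = 2.19×10^10 V/(m·s).

2.19×10^10 V/(m·s)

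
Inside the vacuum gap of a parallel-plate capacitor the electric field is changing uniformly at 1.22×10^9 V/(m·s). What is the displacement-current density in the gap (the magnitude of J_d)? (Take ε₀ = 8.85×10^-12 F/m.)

The displacement-current density is ε₀ ∂E/∂t = (8.85×10^-12)(1.22×10^9) = 0.0108 A/m².

0.0108 A/m²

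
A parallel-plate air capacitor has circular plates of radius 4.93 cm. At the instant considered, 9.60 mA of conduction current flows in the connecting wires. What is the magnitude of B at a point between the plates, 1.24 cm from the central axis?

Between the plates the displacement current equals the wire current: I_d = 9.60 mA = 9.60×10^-3 A.
An Ampèrian loop of radius r encloses a fraction (r/R)² of I_d. Then B·2πr = μ₀ I_d (r/R)², giving B = μ₀ I_d r/(2πR²) = 9.80×10^-9 T.

9.80×10^-9 T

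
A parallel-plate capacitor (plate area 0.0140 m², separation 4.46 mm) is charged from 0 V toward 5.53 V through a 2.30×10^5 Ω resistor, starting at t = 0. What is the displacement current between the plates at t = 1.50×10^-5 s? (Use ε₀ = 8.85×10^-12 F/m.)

With C = ε₀A/d = (8.85×10^-12)(0.0140)/(4.46×10^-3) = 2.778×10^-11 F, the time constant is τ = RC = 6.389×10^-6 s, so t/τ = 2.348 and e^(−t/τ) = 0.09556.
I_d = I_cond = (V₀/R) e^(−t/τ) = (2.404×10^-5)(0.09556) = 2.30×10^-6 A.

2.30×10^-6 A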